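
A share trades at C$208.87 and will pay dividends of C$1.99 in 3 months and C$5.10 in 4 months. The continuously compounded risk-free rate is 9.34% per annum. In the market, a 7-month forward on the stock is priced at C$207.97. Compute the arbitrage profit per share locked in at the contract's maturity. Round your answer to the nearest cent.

PV(dividends) I = 1.99·e^(−0.0934·3/12) + 5.10·e^(−0.0934·4/12) = 6.8877
Fair forward F* = (S − I)·e^(rT) = (208.87 − 6.8877)·e^0.054483 = 201.9823 × 1.055995 = 213.2923
Market C$207.97 < fair 213.2923: forward underpriced → reverse cash-and-carry (short the stock, invest proceeds at r, pay the dividends, go long the forward).
Profit at T = |F_mkt − F*| = |207.97 − 213.2923| = C$5.32 per share

C$5.32 per share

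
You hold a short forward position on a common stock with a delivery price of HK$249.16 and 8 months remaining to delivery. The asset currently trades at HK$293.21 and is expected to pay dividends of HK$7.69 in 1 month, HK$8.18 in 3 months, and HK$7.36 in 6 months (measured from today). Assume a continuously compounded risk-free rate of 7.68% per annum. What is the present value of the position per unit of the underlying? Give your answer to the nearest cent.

-HK$33.74

PV(remaining dividends) I = 7.69·e^(−0.0768·1/12) + 8.18·e^(−0.0768·3/12) + 7.36·e^(−0.0768·6/12) = 22.7481
Current forward F = (S − I)·e^(rT) = (293.21 − 22.7481)·e^(0.0768·8/12) = 270.4619 × 1.052533 = 284.6701
Value (long) = (F − K)·e^(−rT) = (284.6701 − 249.16) × 0.950089 = 33.7378
Short position value = −(long value) = -HK$33.74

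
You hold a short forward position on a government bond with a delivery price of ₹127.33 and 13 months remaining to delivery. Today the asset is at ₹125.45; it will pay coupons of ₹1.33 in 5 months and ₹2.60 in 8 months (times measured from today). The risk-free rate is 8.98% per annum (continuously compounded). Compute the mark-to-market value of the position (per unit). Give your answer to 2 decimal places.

-₹6.19

PV(remaining coupons) I = 1.33·e^(−0.0898·5/12) + 2.60·e^(−0.0898·8/12) = 3.7301
Current forward F = (S − I)·e^(rT) = (125.45 − 3.7301)·e^(0.0898·13/12) = 121.7199 × 1.102173 = 134.1564
Value (long) = (F − K)·e^(−rT) = (134.1564 − 127.33) × 0.907299 = 6.1936
Short position value = −(long value) = -₹6.19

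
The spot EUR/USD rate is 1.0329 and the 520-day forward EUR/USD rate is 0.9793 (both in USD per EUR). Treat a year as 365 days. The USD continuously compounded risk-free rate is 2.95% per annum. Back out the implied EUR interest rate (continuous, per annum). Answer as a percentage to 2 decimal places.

F = S·e^((r_USD − r_EUR)T) ⇒ r_EUR = r_USD − ln(F/S)/T
ln(0.9793/1.0329) = -0.053288; /(520/365) = -0.037404
r_EUR = 0.0295 + 0.037404 = 0.066904
r_EUR = 6.69%

6.69%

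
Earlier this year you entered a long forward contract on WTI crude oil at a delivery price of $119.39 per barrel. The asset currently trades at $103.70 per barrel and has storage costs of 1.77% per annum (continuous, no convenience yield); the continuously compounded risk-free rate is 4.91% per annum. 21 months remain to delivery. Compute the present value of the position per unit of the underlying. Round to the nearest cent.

-$2.60 per barrel

Current fair forward for the remaining 21 months: F = S·e^((r + u)·T), (r + u) = 0.0491 + 0.0177 = 0.0668
F = 103.70 · e^(0.0668 × 21/12) = 103.70 × 1.124007 = 116.5595
Value of long forward = (F − K)·e^(−rT) = (116.5595 − 119.39) · e^(−0.0491·21/12)
= -2.8305 × 0.917663 = -2.60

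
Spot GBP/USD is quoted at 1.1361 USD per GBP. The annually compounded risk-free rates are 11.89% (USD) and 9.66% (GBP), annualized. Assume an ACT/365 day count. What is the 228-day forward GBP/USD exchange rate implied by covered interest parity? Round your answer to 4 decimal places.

By covered interest parity, F = S · (1+r_USD)^T / (1+r_GBP)^T
= 1.1361 × 1.072699 / 1.059294 = 1.1361 × 1.012655
F = 1.1505 USD per GBP

1.1505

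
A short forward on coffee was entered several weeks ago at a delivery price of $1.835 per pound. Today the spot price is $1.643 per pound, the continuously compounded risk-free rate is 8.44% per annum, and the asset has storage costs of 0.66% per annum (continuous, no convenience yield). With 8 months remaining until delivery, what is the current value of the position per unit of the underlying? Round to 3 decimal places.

$0.084 per pound

Current fair forward for the remaining 8 months: F = S·e^((r + u)·T), (r + u) = 0.0844 + 0.0066 = 0.0910
F = 1.643 · e^(0.0910 × 8/12) = 1.643 × 1.062545 = 1.7458
Value of long forward = (F − K)·e^(−rT) = (1.7458 − 1.835) · e^(−0.0844·8/12)
= -0.0892 × 0.945287 = -0.084
Short position value = −(long value) = $0.084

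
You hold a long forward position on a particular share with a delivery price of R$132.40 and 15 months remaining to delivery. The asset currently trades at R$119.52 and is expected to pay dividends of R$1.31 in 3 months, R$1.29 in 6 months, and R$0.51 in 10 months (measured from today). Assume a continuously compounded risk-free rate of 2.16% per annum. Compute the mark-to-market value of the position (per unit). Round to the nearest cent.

PV(remaining dividends) I = 1.31·e^(−0.0216·3/12) + 1.29·e^(−0.0216·6/12) + 0.51·e^(−0.0216·10/12) = 3.0800
Current forward F = (S − I)·e^(rT) = (119.52 − 3.0800)·e^(0.0216·15/12) = 116.4400 × 1.027368 = 119.6267
Value (long) = (F − K)·e^(−rT) = (119.6267 − 132.40) × 0.973361 = -12.4330
Value = -R$12.43

-R$12.43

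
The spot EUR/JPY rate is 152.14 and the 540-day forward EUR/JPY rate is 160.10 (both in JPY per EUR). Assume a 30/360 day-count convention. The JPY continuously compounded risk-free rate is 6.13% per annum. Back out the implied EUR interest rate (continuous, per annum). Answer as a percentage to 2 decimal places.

2.73%

F = S·e^((r_JPY − r_EUR)T) ⇒ r_EUR = r_JPY − ln(F/S)/T
ln(160.10/152.14) = 0.050997; /(540/360) = 0.033998
r_EUR = 0.0613 − 0.033998 = 0.027302
r_EUR = 2.73%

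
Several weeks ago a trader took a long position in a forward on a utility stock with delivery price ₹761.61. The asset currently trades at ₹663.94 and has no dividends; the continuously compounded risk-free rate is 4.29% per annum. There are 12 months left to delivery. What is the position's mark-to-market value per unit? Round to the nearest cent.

Current fair forward for the remaining 12 months: F = S·e^(r·T), r = 0.0429
F = 663.94 · e^(0.0429 × 12/12) = 663.94 × 1.043834 = 693.0431
Value of long forward = (F − K)·e^(−rT) = (693.0431 − 761.61) · e^(−0.0429·12/12)
= -68.5669 × 0.958007 = -65.69

-₹65.69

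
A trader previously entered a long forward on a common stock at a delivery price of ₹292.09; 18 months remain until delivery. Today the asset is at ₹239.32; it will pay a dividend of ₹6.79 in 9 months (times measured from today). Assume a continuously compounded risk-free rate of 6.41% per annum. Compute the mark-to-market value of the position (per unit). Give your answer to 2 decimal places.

PV(remaining dividends) I = 6.79·e^(−0.0641·9/12) = 6.4713
Current forward F = (S − I)·e^(rT) = (239.32 − 6.4713)·e^(0.0641·18/12) = 232.8487 × 1.100924 = 256.3487
Value (long) = (F − K)·e^(−rT) = (256.3487 − 292.09) × 0.908328 = -32.4648
Value = -₹32.46

-₹32.46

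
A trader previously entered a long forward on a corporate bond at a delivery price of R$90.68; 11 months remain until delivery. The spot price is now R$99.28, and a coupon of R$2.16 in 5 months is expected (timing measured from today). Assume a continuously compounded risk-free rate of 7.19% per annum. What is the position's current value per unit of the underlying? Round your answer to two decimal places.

PV(remaining coupons) I = 2.16·e^(−0.0719·5/12) = 2.0962
Current forward F = (S − I)·e^(rT) = (99.28 − 2.0962)·e^(0.0719·11/12) = 97.1838 × 1.068129 = 103.8048
Value (long) = (F − K)·e^(−rT) = (103.8048 − 90.68) × 0.936217 = 12.2877
Value = R$12.29

R$12.29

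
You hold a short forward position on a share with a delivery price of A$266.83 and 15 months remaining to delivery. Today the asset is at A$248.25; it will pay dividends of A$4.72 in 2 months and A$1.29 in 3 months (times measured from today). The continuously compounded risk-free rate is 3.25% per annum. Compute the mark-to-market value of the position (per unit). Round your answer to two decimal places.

PV(remaining dividends) I = 4.72·e^(−0.0325·2/12) + 1.29·e^(−0.0325·3/12) = 5.9741
Current forward F = (S − I)·e^(rT) = (248.25 − 5.9741)·e^(0.0325·15/12) = 242.2759 × 1.041461 = 252.3209
Value (long) = (F − K)·e^(−rT) = (252.3209 − 266.83) × 0.960189 = -13.9315
Short position value = −(long value) = A$13.93

A$13.93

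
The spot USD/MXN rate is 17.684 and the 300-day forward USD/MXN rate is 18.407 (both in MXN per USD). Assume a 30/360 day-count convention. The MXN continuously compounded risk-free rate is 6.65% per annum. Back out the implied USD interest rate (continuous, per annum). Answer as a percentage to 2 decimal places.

1.84%

F = S·e^((r_MXN − r_USD)T) ⇒ r_USD = r_MXN − ln(F/S)/T
ln(18.407/17.684) = 0.040071; /(300/360) = 0.048085
r_USD = 0.0665 − 0.048085 = 0.018415
r_USD = 1.84%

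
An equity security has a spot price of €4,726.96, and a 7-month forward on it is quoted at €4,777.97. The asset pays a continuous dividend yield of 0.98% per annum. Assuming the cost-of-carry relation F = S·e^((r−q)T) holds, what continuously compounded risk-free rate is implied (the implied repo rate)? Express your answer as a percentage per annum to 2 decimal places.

2.82%

From F = S·e^((r−q)T): (r − q) = ln(F/S)/T
ln(4777.97/4726.96) = ln(1.010791) = 0.010733
(r − q) = 0.010733 / (7/12) = 0.018399
r = ln(F/S)/T + q = 0.018399 + 0.0098 = 0.028199
r = 2.82%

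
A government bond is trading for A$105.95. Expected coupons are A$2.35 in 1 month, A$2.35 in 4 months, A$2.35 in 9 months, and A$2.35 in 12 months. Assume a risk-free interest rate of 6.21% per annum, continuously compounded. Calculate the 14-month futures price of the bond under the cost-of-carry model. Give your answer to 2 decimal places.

A$104.14

PV(coupons) I = 2.35·e^(−0.0621·1/12) + 2.35·e^(−0.0621·4/12) + 2.35·e^(−0.0621·9/12) + 2.35·e^(−0.0621·12/12)
I = 2.3379 + 2.3019 + 2.2431 + 2.2085 = 9.0914
F = (S − I)·e^(rT) = (105.95 − 9.0914) · e^(0.0621·14/12)
= 96.8586 · e^0.072450 = 96.8586 × 1.075139 = A$104.14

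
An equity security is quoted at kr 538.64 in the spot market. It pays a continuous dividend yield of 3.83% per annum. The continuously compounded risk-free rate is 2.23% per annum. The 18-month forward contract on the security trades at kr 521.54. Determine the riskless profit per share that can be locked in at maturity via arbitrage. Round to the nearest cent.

Fair forward: F* = S·e^(carry·T), with carry = (r − q) = 0.0223 − 0.0383 = -0.0160
F* = 538.64 · e^(-0.0160 × 18/12) = 538.64 · e^-0.024000 = 538.64 × 0.976286 = kr 525.8667
Market kr 521.54 < fair kr 525.8667: forward underpriced → reverse cash-and-carry (short spot, go long the forward).
At maturity, profit = |F_mkt − F*| = |521.54 − 525.8667| = kr 4.33 per share

kr 4.33 per share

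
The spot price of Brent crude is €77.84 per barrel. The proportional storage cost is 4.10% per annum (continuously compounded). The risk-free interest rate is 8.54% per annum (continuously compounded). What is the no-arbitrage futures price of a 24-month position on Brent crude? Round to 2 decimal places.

€100.23 per barrel

Net carry = r + u − y = 0.0854 + 0.0410 − 0.0000 = 0.1264
F = S·e^((r+u−y)T) = 77.84 · e^(0.1264 × 24/12) = 77.84 · e^0.252800
= 77.84 × 1.287626 = €100.23 per barrel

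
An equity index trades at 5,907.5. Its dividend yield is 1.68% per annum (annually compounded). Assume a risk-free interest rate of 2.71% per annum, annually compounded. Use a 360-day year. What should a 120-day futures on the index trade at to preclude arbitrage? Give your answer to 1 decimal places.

5,927.4

F = S · (1+r)^T / (1+q)^T
= 5907.5 × 1.008953 / 1.005569 = 5907.5 × 1.003365
F = 5,927.4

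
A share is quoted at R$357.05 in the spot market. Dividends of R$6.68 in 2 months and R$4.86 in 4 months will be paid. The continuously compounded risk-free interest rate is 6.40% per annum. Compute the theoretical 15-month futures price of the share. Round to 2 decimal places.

PV(dividends) I = 6.68·e^(−0.0640·2/12) + 4.86·e^(−0.0640·4/12)
I = 6.6091 + 4.7574 = 11.3665
F = (S − I)·e^(rT) = (357.05 − 11.3665) · e^(0.0640·15/12)
= 345.6835 · e^0.080000 = 345.6835 × 1.083287 = R$374.47

R$374.47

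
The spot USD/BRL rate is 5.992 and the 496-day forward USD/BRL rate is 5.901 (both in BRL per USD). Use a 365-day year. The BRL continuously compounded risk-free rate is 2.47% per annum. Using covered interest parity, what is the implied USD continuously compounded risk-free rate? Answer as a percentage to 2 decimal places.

F = S·e^((r_BRL − r_USD)T) ⇒ r_USD = r_BRL − ln(F/S)/T
ln(5.901/5.992) = -0.015303; /(496/365) = -0.011261
r_USD = 0.0247 + 0.011261 = 0.035961
r_USD = 3.60%

3.60%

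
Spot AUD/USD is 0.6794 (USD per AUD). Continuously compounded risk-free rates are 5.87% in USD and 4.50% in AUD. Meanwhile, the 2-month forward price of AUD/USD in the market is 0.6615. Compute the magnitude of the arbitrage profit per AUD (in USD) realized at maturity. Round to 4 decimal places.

Fair forward: F* = S·e^(carry·T), with carry = (r_USD − r_AUD) = 0.0587 − 0.0450 = 0.0137
F* = 0.6794 · e^(0.0137 × 2/12) = 0.6794 · e^0.002283 = 0.6794 × 1.002286 = 0.6810
Market 0.6615 < fair 0.6810: forward underpriced → reverse cash-and-carry (short spot, go long the forward).
At maturity, profit = |F_mkt − F*| = |0.6615 − 0.6810| = 0.0195 per AUD (in USD)

0.0195 per AUD (in USD)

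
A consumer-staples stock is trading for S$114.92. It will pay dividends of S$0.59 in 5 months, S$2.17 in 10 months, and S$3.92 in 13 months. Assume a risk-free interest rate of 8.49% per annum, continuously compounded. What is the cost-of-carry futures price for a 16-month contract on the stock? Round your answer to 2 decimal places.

PV(dividends) I = 0.59·e^(−0.0849·5/12) + 2.17·e^(−0.0849·10/12) + 3.92·e^(−0.0849·13/12)
I = 0.5695 + 2.0218 + 3.5755 = 6.1668
F = (S − I)·e^(rT) = (114.92 − 6.1668) · e^(0.0849·16/12)
= 108.7532 · e^0.113200 = 108.7532 × 1.119856 = S$121.79

S$121.79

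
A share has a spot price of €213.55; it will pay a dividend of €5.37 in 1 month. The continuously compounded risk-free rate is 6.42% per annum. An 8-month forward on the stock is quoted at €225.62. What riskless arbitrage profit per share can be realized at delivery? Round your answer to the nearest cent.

€8.31 per share

PV(dividends) I = 5.37·e^(−0.0642·1/12) = 5.3413
Fair forward F* = (S − I)·e^(rT) = (213.55 − 5.3413)·e^0.042800 = 208.2087 × 1.043729 = 217.3135
Market €225.62 > fair 217.3135: forward overpriced → cash-and-carry (borrow at r, buy the stock and collect the dividends, short the forward).
Profit at T = |F_mkt − F*| = |225.62 − 217.3135| = €8.31 per share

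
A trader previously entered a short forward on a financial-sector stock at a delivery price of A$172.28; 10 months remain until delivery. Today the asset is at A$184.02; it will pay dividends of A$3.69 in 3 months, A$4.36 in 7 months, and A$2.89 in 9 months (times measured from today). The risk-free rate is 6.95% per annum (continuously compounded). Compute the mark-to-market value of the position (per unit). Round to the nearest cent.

-A$10.88

PV(remaining dividends) I = 3.69·e^(−0.0695·3/12) + 4.36·e^(−0.0695·7/12) + 2.89·e^(−0.0695·9/12) = 10.5564
Current forward F = (S − I)·e^(rT) = (184.02 − 10.5564)·e^(0.0695·10/12) = 173.4636 × 1.059627 = 183.8067
Value (long) = (F − K)·e^(−rT) = (183.8067 − 172.28) × 0.943729 = 10.8781
Short position value = −(long value) = -A$10.88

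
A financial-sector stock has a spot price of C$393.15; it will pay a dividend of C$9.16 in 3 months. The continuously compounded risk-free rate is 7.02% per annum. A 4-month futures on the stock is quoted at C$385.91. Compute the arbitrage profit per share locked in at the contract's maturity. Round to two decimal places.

PV(dividends) I = 9.16·e^(−0.0702·3/12) = 9.0006
Fair futures F* = (S − I)·e^(rT) = (393.15 − 9.0006)·e^0.023400 = 384.1494 × 1.023676 = 393.2445
Market C$385.91 < fair 393.2445: forward underpriced → reverse cash-and-carry (short the stock, invest proceeds at r, pay the dividends, go long the forward).
Profit at T = |F_mkt − F*| = |385.91 − 393.2445| = C$7.33 per share

C$7.33 per share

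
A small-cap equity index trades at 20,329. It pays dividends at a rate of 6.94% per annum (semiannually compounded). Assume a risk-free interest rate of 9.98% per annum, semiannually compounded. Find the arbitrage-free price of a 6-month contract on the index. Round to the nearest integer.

F = S · (1+r/2)^(2T) / (1+q/2)^(2T)
= 20329 × 1.049900 / 1.034700 = 20329 × 1.014690
F = 20,628

20,628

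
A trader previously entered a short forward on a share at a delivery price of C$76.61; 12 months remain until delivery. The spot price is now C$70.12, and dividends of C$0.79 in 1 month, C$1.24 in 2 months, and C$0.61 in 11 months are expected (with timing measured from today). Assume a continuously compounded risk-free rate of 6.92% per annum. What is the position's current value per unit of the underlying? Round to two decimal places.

PV(remaining dividends) I = 0.79·e^(−0.0692·1/12) + 1.24·e^(−0.0692·2/12) + 0.61·e^(−0.0692·11/12) = 2.5837
Current forward F = (S − I)·e^(rT) = (70.12 − 2.5837)·e^(0.0692·12/12) = 67.5363 × 1.071651 = 72.3753
Value (long) = (F − K)·e^(−rT) = (72.3753 − 76.61) × 0.933140 = -3.9516
Short position value = −(long value) = C$3.95

C$3.95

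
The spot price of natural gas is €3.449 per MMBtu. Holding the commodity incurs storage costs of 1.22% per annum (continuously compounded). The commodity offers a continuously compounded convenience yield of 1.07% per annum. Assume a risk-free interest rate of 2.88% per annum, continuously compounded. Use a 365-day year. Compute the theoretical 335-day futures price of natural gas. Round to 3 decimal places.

Net carry = r + u − y = 0.0288 + 0.0122 − 0.0107 = 0.0303
F = S·e^((r+u−y)T) = 3.449 · e^(0.0303 × 335/365) = 3.449 · e^0.027810
= 3.449 × 1.028200 = €3.546 per MMBtu

€3.546 per MMBtu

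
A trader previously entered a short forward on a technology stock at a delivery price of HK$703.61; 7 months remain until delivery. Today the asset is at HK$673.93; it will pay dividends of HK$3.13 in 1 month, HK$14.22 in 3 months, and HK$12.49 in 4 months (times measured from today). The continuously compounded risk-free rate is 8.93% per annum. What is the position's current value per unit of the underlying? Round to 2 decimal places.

HK$23.10

PV(remaining dividends) I = 3.13·e^(−0.0893·1/12) + 14.22·e^(−0.0893·3/12) + 12.49·e^(−0.0893·4/12) = 29.1365
Current forward F = (S − I)·e^(rT) = (673.93 − 29.1365)·e^(0.0893·7/12) = 644.7935 × 1.053472 = 679.2719
Value (long) = (F − K)·e^(−rT) = (679.2719 − 703.61) × 0.949242 = -23.1027
Short position value = −(long value) = HK$23.10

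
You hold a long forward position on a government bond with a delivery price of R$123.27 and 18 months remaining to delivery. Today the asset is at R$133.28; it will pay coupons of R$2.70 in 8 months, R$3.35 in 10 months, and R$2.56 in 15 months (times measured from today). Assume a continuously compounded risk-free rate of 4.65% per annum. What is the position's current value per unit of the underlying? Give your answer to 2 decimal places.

PV(remaining coupons) I = 2.70·e^(−0.0465·8/12) + 3.35·e^(−0.0465·10/12) + 2.56·e^(−0.0465·15/12) = 8.2557
Current forward F = (S − I)·e^(rT) = (133.28 − 8.2557)·e^(0.0465·18/12) = 125.0243 × 1.072240 = 134.0561
Value (long) = (F − K)·e^(−rT) = (134.0561 − 123.27) × 0.932627 = 10.0594
Value = R$10.06

R$10.06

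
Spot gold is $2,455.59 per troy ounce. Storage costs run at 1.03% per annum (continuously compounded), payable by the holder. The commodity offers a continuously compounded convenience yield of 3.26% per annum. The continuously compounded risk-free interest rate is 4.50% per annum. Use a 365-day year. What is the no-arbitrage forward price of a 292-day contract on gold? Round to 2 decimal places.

$2,500.59 per troy ounce

Net carry = r + u − y = 0.0450 + 0.0103 − 0.0326 = 0.0227
F = S·e^((r+u−y)T) = 2455.59 · e^(0.0227 × 292/365) = 2455.59 · e^0.01816000
= 2455.59 × 1.01832590 = $2,500.59 per troy ounce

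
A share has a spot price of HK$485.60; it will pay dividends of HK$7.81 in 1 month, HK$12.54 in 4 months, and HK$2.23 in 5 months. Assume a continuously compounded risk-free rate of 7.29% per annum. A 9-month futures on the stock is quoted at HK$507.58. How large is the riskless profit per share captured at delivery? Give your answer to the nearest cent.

PV(dividends) I = 7.81·e^(−0.0729·1/12) + 12.54·e^(−0.0729·4/12) + 2.23·e^(−0.0729·5/12) = 22.1649
Fair futures F* = (S − I)·e^(rT) = (485.60 − 22.1649)·e^0.054675 = 463.4351 × 1.056197 = 489.4788
Market HK$507.58 > fair 489.4788: forward overpriced → cash-and-carry (borrow at r, buy the stock and collect the dividends, short the forward).
Profit at T = |F_mkt − F*| = |507.58 − 489.4788| = HK$18.10 per share

HK$18.10 per share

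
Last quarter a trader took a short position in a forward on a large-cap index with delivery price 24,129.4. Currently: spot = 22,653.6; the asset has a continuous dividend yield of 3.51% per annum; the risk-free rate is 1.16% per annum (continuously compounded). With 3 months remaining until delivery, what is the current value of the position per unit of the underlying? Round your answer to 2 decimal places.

Current fair forward for the remaining 3 months: F = S·e^((r − q)·T), (r − q) = 0.0116 − 0.0351 = -0.0235
F = 22653.6 · e^(-0.0235 × 3/12) = 22653.6 × 0.99414222 = 22520.9002
Value of long forward = (F − K)·e^(−rT) = (22520.9002 − 24129.4) · e^(−0.0116·3/12)
= -1608.4998 × 0.99710420 = -1603.84
Short position value = −(long value) = 1603.84

1603.84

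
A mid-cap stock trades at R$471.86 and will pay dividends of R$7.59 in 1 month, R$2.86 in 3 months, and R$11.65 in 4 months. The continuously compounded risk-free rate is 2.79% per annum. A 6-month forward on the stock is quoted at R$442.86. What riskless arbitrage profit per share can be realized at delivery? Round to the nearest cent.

PV(dividends) I = 7.59·e^(−0.0279·1/12) + 2.86·e^(−0.0279·3/12) + 11.65·e^(−0.0279·4/12) = 21.9547
Fair forward F* = (S − I)·e^(rT) = (471.86 − 21.9547)·e^0.013950 = 449.9053 × 1.014048 = 456.2256
Market R$442.86 < fair 456.2256: forward underpriced → reverse cash-and-carry (short the stock, invest proceeds at r, pay the dividends, go long the forward).
Profit at T = |F_mkt − F*| = |442.86 − 456.2256| = R$13.37 per share

R$13.37 per share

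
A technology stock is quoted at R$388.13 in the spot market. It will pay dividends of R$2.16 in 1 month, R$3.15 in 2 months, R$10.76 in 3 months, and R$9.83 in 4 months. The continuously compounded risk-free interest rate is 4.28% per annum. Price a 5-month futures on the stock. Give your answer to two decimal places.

PV(dividends) I = 2.16·e^(−0.0428·1/12) + 3.15·e^(−0.0428·2/12) + 10.76·e^(−0.0428·3/12) + 9.83·e^(−0.0428·4/12)
I = 2.1523 + 3.1276 + 10.6455 + 9.6908 = 25.6162
F = (S − I)·e^(rT) = (388.13 − 25.6162) · e^(0.0428·5/12)
= 362.5138 · e^0.017833 = 362.5138 × 1.017993 = R$369.04

R$369.04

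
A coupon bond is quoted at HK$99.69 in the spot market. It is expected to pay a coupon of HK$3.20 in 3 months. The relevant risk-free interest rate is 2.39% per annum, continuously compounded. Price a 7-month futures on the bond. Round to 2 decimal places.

PV(coupons) I = 3.20·e^(−0.0239·3/12)
I = 3.1809
F = (S − I)·e^(rT) = (99.69 − 3.1809) · e^(0.0239·7/12)
= 96.5091 · e^0.013942 = 96.5091 × 1.014040 = HK$97.86

HK$97.86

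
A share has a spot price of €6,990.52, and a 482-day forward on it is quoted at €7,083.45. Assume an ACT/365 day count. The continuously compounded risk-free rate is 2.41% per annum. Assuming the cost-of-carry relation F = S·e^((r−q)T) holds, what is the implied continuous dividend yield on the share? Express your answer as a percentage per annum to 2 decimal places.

1.41%

From F = S·e^((r−q)T): (r − q) = ln(F/S)/T
ln(7083.45/6990.52) = ln(1.013294) = 0.013206
(r − q) = 0.013206 / (482/365) = 0.010000
q = r − ln(F/S)/T = 0.0241 − 0.010000 = 0.014100
q = 1.41%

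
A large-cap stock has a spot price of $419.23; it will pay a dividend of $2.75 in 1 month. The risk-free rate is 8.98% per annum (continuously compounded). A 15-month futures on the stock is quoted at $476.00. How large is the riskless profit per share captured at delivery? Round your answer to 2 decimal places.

$10.02 per share

PV(dividends) I = 2.75·e^(−0.0898·1/12) = 2.7295
Fair futures F* = (S − I)·e^(rT) = (419.23 − 2.7295)·e^0.112250 = 416.5005 × 1.118793 = 465.9778
Market $476.00 > fair 465.9778: forward overpriced → cash-and-carry (borrow at r, buy the stock and collect the dividends, short the forward).
Profit at T = |F_mkt − F*| = |476.00 − 465.9778| = $10.02 per share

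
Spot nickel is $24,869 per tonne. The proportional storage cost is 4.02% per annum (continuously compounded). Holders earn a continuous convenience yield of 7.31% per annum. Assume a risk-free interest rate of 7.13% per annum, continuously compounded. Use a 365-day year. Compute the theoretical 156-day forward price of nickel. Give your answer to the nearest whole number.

Net carry = r + u − y = 0.0713 + 0.0402 − 0.0731 = 0.0384
F = S·e^((r+u−y)T) = 24869 · e^(0.0384 × 156/365) = 24869 · e^0.016412
= 24869 × 1.016547 = $25,281 per tonne

$25,281 per tonne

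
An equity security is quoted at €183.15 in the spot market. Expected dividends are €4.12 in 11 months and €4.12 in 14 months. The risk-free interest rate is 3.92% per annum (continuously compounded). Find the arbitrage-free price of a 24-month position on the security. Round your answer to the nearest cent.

PV(dividends) I = 4.12·e^(−0.0392·11/12) + 4.12·e^(−0.0392·14/12)
I = 3.9746 + 3.9358 = 7.9104
F = (S − I)·e^(rT) = (183.15 − 7.9104) · e^(0.0392·24/12)
= 175.2396 · e^0.078400 = 175.2396 × 1.081555 = €189.53

€189.53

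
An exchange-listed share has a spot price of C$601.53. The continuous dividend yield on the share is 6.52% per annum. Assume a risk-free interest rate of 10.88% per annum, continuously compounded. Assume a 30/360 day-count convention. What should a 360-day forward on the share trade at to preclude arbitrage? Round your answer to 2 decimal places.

F = S·e^((r − q)T) = 601.53 · e^((0.1088 − 0.0652) × 360/360)
= 601.53 · e^0.043600 = 601.53 × 1.044564
F = C$628.34

C$628.34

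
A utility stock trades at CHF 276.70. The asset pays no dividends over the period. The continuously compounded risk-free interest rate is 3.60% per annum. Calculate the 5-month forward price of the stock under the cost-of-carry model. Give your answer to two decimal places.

F = S·e^(rT) = 276.70 · e^(0.0360 × 5/12)
= 276.70 · e^0.015000 = 276.70 × 1.015113
F = CHF 280.88

CHF 280.88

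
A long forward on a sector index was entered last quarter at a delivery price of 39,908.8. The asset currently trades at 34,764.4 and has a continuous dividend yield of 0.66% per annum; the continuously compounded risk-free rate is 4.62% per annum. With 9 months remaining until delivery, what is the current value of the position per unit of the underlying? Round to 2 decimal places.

-3956.90

Current fair forward for the remaining 9 months: F = S·e^((r − q)·T), (r − q) = 0.0462 − 0.0066 = 0.0396
F = 34764.4 · e^(0.0396 × 9/12) = 34764.4 × 1.03014544 = 35812.3881
Value of long forward = (F − K)·e^(−rT) = (35812.3881 − 39908.8) · e^(−0.0462·9/12)
= -4096.4119 × 0.96594344 = -3956.90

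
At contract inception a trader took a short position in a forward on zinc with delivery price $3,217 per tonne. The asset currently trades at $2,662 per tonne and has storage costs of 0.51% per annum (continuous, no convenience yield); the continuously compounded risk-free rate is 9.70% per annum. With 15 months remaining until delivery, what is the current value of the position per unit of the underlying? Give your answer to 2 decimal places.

Current fair forward for the remaining 15 months: F = S·e^((r + u)·T), (r + u) = 0.0970 + 0.0051 = 0.1021
F = 2662 · e^(0.1021 × 15/12) = 2662 × 1.13612688 = 3024.3698
Value of long forward = (F − K)·e^(−rT) = (3024.3698 − 3217) · e^(−0.0970·15/12)
= -192.6302 × 0.88581248 = -170.63
Short position value = −(long value) = $170.63

$170.63 per tonne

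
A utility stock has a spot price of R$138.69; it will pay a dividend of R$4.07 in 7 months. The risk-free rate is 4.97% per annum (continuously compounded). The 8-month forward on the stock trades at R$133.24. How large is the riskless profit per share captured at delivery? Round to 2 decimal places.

R$6.04 per share

PV(dividends) I = 4.07·e^(−0.0497·7/12) = 3.9537
Fair forward F* = (S − I)·e^(rT) = (138.69 − 3.9537)·e^0.033133 = 134.7363 × 1.033688 = 139.2753
Market R$133.24 < fair 139.2753: forward underpriced → reverse cash-and-carry (short the stock, invest proceeds at r, pay the dividends, go long the forward).
Profit at T = |F_mkt − F*| = |133.24 − 139.2753| = R$6.04 per share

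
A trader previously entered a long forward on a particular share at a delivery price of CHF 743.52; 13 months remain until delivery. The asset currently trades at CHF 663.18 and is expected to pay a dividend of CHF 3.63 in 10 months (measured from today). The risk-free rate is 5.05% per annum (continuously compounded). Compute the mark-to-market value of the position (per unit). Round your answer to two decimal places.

-CHF 44.24

PV(remaining dividends) I = 3.63·e^(−0.0505·10/12) = 3.4804
Current forward F = (S − I)·e^(rT) = (663.18 − 3.4804)·e^(0.0505·13/12) = 659.6996 × 1.056233 = 696.7965
Value (long) = (F − K)·e^(−rT) = (696.7965 − 743.52) × 0.946761 = -44.2360
Value = -CHF 44.24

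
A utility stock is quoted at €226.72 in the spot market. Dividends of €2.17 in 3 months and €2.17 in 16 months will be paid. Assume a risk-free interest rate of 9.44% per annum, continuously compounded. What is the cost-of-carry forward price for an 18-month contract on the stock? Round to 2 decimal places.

PV(dividends) I = 2.17·e^(−0.0944·3/12) + 2.17·e^(−0.0944·16/12)
I = 2.1194 + 1.9134 = 4.0328
F = (S − I)·e^(rT) = (226.72 − 4.0328) · e^(0.0944·18/12)
= 222.6872 · e^0.141600 = 222.6872 × 1.152116 = €256.56

€256.56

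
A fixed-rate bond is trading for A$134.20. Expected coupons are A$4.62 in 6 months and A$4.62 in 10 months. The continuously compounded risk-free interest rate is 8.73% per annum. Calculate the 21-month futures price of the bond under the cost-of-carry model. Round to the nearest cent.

PV(coupons) I = 4.62·e^(−0.0873·6/12) + 4.62·e^(−0.0873·10/12)
I = 4.4227 + 4.2958 = 8.7185
F = (S − I)·e^(rT) = (134.20 − 8.7185) · e^(0.0873·21/12)
= 125.4815 · e^0.152775 = 125.4815 × 1.165063 = A$146.19

A$146.19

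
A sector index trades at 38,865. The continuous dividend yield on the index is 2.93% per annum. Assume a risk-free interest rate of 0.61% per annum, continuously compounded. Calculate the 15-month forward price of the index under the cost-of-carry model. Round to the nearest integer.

37,754

F = S·e^((r − q)T) = 38865 · e^((0.0061 − 0.0293) × 15/12)
= 38865 · e^-0.029000 = 38865 × 0.971416
F = 37,754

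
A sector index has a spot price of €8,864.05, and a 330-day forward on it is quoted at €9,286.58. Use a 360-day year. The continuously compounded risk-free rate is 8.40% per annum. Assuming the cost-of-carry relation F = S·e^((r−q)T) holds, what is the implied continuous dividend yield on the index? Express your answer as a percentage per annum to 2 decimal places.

From F = S·e^((r−q)T): (r − q) = ln(F/S)/T
ln(9286.58/8864.05) = ln(1.047668) = 0.046567
(r − q) = 0.046567 / (330/360) = 0.050800
q = r − ln(F/S)/T = 0.0840 − 0.050800 = 0.033200
q = 3.32%

3.32%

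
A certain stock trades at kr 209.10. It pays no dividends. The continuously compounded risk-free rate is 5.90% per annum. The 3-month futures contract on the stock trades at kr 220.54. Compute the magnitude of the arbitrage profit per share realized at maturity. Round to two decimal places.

Fair futures: F* = S·e^(carry·T), with carry = r = 0.0590
F* = 209.10 · e^(0.0590 × 3/12) = 209.10 · e^0.014750 = 209.10 × 1.014859 = kr 212.2070
Market kr 220.54 > fair kr 212.2070: forward overpriced → cash-and-carry (buy spot, short the forward).
At maturity, profit = |F_mkt − F*| = |220.54 − 212.2070| = kr 8.33 per share

kr 8.33 per share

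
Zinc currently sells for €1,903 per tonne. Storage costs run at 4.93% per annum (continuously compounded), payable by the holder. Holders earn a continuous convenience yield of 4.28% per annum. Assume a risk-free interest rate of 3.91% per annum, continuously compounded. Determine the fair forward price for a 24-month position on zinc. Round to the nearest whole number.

Net carry = r + u − y = 0.0391 + 0.0493 − 0.0428 = 0.0456
F = S·e^((r+u−y)T) = 1903 · e^(0.0456 × 24/12) = 1903 · e^0.091200
= 1903 × 1.095488 = €2,085 per tonne

€2,085 per tonne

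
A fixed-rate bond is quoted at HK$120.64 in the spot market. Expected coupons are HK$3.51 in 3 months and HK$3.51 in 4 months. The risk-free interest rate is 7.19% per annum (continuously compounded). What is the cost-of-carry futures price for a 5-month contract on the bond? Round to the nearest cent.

HK$117.23

PV(coupons) I = 3.51·e^(−0.0719·3/12) + 3.51·e^(−0.0719·4/12)
I = 3.4475 + 3.4269 = 6.8744
F = (S − I)·e^(rT) = (120.64 − 6.8744) · e^(0.0719·5/12)
= 113.7656 · e^0.029958 = 113.7656 × 1.030411 = HK$117.23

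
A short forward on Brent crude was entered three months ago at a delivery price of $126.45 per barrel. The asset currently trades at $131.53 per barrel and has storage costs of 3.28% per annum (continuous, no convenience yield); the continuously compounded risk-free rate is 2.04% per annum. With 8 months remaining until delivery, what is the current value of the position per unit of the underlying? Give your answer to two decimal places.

-$9.70 per barrel

Current fair forward for the remaining 8 months: F = S·e^((r + u)·T), (r + u) = 0.0204 + 0.0328 = 0.0532
F = 131.53 · e^(0.0532 × 8/12) = 131.53 × 1.036103 = 136.2786
Value of long forward = (F − K)·e^(−rT) = (136.2786 − 126.45) · e^(−0.0204·8/12)
= 9.8286 × 0.986492 = 9.70
Short position value = −(long value) = -$9.70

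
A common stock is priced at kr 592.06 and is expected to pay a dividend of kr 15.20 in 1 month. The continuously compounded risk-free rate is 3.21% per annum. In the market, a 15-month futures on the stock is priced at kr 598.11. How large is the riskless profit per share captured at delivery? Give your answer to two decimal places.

PV(dividends) I = 15.20·e^(−0.0321·1/12) = 15.1594
Fair futures F* = (S − I)·e^(rT) = (592.06 − 15.1594)·e^0.040125 = 576.9006 × 1.040941 = 600.5195
Market kr 598.11 < fair 600.5195: forward underpriced → reverse cash-and-carry (short the stock, invest proceeds at r, pay the dividends, go long the forward).
Profit at T = |F_mkt − F*| = |598.11 − 600.5195| = kr 2.41 per share

kr 2.41 per share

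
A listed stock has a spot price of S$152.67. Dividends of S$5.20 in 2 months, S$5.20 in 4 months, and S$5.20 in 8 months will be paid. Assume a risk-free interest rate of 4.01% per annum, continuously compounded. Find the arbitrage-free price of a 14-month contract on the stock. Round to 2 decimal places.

PV(dividends) I = 5.20·e^(−0.0401·2/12) + 5.20·e^(−0.0401·4/12) + 5.20·e^(−0.0401·8/12)
I = 5.1654 + 5.1310 + 5.0628 = 15.3592
F = (S − I)·e^(rT) = (152.67 − 15.3592) · e^(0.0401·14/12)
= 137.3108 · e^0.046783 = 137.3108 × 1.047895 = S$143.89

S$143.89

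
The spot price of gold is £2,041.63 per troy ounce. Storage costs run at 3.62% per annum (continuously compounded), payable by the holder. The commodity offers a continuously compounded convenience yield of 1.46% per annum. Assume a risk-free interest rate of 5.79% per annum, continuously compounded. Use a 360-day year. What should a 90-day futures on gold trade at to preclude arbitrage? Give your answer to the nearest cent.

£2,082.61 per troy ounce

Net carry = r + u − y = 0.0579 + 0.0362 − 0.0146 = 0.0795
F = S·e^((r+u−y)T) = 2041.63 · e^(0.0795 × 90/360) = 2041.63 · e^0.01987500
= 2041.63 × 1.02007382 = £2,082.61 per troy ounce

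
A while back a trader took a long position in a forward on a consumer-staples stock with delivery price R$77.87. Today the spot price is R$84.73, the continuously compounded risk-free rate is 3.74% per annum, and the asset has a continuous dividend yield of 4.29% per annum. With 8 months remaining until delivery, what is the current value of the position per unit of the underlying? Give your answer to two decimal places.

R$6.39

Current fair forward for the remaining 8 months: F = S·e^((r − q)·T), (r − q) = 0.0374 − 0.0429 = -0.0055
F = 84.73 · e^(-0.0055 × 8/12) = 84.73 × 0.996340 = 84.4199
Value of long forward = (F − K)·e^(−rT) = (84.4199 − 77.87) · e^(−0.0374·8/12)
= 6.5499 × 0.975375 = 6.39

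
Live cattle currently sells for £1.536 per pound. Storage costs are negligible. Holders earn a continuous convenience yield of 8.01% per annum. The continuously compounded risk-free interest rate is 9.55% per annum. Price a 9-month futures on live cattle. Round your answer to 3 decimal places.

Net carry = r + u − y = 0.0955 + 0.0000 − 0.0801 = 0.0154
F = S·e^((r+u−y)T) = 1.536 · e^(0.0154 × 9/12) = 1.536 · e^0.011550
= 1.536 × 1.011617 = £1.554 per pound

£1.554 per pound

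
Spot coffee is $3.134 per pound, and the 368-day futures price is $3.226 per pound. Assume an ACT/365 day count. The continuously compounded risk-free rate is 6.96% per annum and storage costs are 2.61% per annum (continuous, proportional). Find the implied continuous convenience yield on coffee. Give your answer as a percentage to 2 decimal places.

6.70%

F = S·e^((r+u−y)T) ⇒ (r+u−y) = ln(F/S)/T
ln(3.226/3.134) = 0.028933; /T ⇒ 0.028697
y = r + u − ln(F/S)/T = 0.0696 + 0.0261 − 0.028697 = 0.067003
y = 6.70%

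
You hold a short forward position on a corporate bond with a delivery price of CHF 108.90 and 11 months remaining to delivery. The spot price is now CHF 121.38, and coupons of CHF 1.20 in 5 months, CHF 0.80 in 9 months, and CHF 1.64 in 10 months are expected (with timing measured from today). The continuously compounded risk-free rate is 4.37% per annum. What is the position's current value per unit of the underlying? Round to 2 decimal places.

PV(remaining coupons) I = 1.20·e^(−0.0437·5/12) + 0.80·e^(−0.0437·9/12) + 1.64·e^(−0.0437·10/12) = 3.5339
Current forward F = (S − I)·e^(rT) = (121.38 − 3.5339)·e^(0.0437·11/12) = 117.8461 × 1.040871 = 122.6626
Value (long) = (F − K)·e^(−rT) = (122.6626 − 108.90) × 0.960733 = 13.2222
Short position value = −(long value) = -CHF 13.22

-CHF 13.22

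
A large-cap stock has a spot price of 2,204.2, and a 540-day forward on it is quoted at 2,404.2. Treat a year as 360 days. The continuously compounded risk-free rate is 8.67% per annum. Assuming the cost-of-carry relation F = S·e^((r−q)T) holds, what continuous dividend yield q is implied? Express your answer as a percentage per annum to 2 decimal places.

From F = S·e^((r−q)T): (r − q) = ln(F/S)/T
ln(2404.2/2204.2) = ln(1.090736) = 0.086853
(r − q) = 0.086853 / (540/360) = 0.057902
q = r − ln(F/S)/T = 0.0867 − 0.057902 = 0.028798
q = 2.88%

2.88%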